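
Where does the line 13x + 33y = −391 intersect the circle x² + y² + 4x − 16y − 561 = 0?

Substitute y = (−391 − 13x)/33:
1258x² + 21386x − 251600 = 0  ⟹  x² + 17x − 200 = 0
x = 8 or x = −25, giving (8, −15) and (−25, −2).

(−25, −2) and (8, −15)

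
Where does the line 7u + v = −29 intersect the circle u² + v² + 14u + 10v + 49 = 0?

Substitute v = −7u − 29:
50u² + 350u + 600 = 0  ⟹  u² + 7u + 12 = 0
u = −3 or u = −4, giving (−3, −8) and (−4, −1).

(−4, −1) and (−3, −8)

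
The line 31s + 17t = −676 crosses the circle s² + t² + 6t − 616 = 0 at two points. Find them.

(−24, 4) and (−7, −27)

From the line, t = (−676 − 31s)/17. Substituting:
1250s² + 38750s + 210000 = 0  ⟹  s² + 31s + 168 = 0
s = −7 or s = −24, giving (−7, −27) and (−24, 4).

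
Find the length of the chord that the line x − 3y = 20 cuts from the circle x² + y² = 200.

The distance from (0, 0) to the line is 20/√10, and r² = 200.
Half the chord is √(r² − d²) = √(160), so the full chord is 8√10.

8√10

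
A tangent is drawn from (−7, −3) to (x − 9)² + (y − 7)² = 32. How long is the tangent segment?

18

Centre (9, 7), r² = 32. |PO|² = (−16)² + (−10)² = 356.
The tangent meets the radius at right angles, so tangent² = |PO|² − r² = 356 − 32 = 324.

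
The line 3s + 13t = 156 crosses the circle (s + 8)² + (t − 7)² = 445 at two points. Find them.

Substitute t = (156 − 3s)/13:
178s² + 2314s − 60164 = 0  ⟹  s² + 13s − 338 = 0
s = 13 or s = −26, giving (13, 9) and (−26, 18).

(−26, 18) and (13, 9)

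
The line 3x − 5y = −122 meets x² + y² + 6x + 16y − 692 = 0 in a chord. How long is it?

Substitute y = (122 + 3x)/5:
34x² + 1122x + 7344 = 0  ⟹  x² + 33x + 216 = 0
x = −9 or x = −24, giving (−9, 19) and (−24, 10).
|(−9, 19) − (−24, 10)| = √((15)² + (9)²) = 3√34.

3√34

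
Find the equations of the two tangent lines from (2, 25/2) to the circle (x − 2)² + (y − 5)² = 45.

x + 2y = 27 and x − 2y = −23

Write the tangent as mx − y + (25/2 − m·(2)) = 0 and set its distance from the centre to 3√5:
[m·(0) − (−15/2)]² = 45(m² + 1)
4m² − 1 = 0, so m = −1/2 or m = 1/2.
With m = −1/2: x + 2y = 27. With m = 1/2: x − 2y = −23.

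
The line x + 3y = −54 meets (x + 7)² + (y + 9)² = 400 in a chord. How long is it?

The distance from (−7, −9) to the line is 20/√10, and r² = 400.
Half the chord is √(r² − d²) = √(360), so the full chord is 12√10.

12√10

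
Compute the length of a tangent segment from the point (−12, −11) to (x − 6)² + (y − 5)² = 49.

The centre is (6, 5) and r = 7. The square of the distance from P to the centre is 324 + 256 = 580.
The tangent meets the radius at right angles, so tangent² = |PO|² − r² = 580 − 49 = 531.

3√59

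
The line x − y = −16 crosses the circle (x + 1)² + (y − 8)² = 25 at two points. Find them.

Substitute y = x + 16:
2x² + 18x + 40 = 0  ⟹  x² + 9x + 20 = 0
x = −4 or x = −5, giving (−4, 12) and (−5, 11).

(−5, 11) and (−4, 12)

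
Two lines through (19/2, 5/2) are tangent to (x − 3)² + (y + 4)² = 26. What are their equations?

5x − y = 45 and x − 5y = −3

Write the tangent as mx − y + (5/2 − m·(19/2)) = 0 and set its distance from the centre to √26:
[m·(−13/2) − (−13/2)]² = 26(m² + 1)
5m² − 26m + 5 = 0, so m = 5 or m = 1/5.
With m = 5: 5x − y = 45. With m = 1/5: x − 5y = −3.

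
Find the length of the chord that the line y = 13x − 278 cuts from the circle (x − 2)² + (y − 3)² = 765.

Express y = 13x − 278 and substitute into the circle:
170x² − 7310x + 78200 = 0  ⟹  x² − 43x + 460 = 0
x = 23 or x = 20, giving (23, 21) and (20, −18).
Chord length = distance between (23, 21) and (20, −18) = √1530 = 3√170.

3√170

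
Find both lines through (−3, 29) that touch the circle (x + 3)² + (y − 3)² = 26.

Write the tangent as mx − y + (29 − m·(−3)) = 0 and set its distance from the centre to √26:
[m·(0) − (−26)]² = 26(m² + 1)
m² − 25 = 0, so m = −5 or m = 5.
Through (−3, 29) these give 5x + y = 14 and 5x − y = −44.

5x + y = 14 and 5x − y = −44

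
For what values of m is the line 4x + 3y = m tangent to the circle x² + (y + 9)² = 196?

m = −97 or m = 43

For a tangent, require d(centre, line) = r = 14.
|4·0 + 3·(−9) − m| / √25 = 14
|m − (−27)| = 14·5, so m = 43 or m = −97.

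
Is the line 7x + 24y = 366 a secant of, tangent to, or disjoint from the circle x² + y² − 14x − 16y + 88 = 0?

Substituting the line into the circle gives 625x² − 10500x + 44100 = 0.
Δ = 110250000 − 110250000 = 0.
A repeated root: the line is tangent.

tangent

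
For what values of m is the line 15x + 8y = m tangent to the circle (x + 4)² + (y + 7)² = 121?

m = −303 or m = 71

For a tangent, require d(centre, line) = r = 11.
|15·(−4) + 8·(−7) − m| / √289 = 11
|m − (−116)| = 11·17, so m = 71 or m = −303.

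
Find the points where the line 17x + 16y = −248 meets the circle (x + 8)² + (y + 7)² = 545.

(−24, 10) and (8, −24)

From the line, y = (−248 − 17x)/16. Substituting:
545x² + 8720x − 104640 = 0  ⟹  x² + 16x − 192 = 0
x = 8 or x = −24, giving (8, −24) and (−24, 10).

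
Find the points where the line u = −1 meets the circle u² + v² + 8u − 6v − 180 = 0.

The line gives u = −1. Substituting into the circle:
v² − 6v − 187 = 0
v = 17 or v = −11, giving (−1, 17) and (−1, −11).

(−1, −11) and (−1, 17)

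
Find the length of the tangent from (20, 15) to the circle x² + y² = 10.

With centre O = (0, 0), |OP|² = 625 and r² = 10.
Power of the point: PT² = |PO|² − r² = 615, so PT = √615.

√615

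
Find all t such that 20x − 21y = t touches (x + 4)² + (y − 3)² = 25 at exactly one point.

The line touches the circle iff its distance from (−4, 3) is 5:
|20·(−4) − 21·3 − t| / √841 = 5
|t − (−143)| = 5·29, so t = 2 or t = −288.

t = −288 or t = 2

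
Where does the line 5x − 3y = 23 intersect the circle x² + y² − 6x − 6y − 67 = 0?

(1, −6) and (10, 9)

Express y = (−23 + 5x)/3 and substitute into the circle:
34x² − 374x + 340 = 0  ⟹  x² − 11x + 10 = 0
x = 10 or x = 1, giving (10, 9) and (1, −6).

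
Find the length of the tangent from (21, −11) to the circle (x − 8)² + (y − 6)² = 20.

With centre O = (8, 6), |OP|² = 458 and r² = 20.
By the tangent–radius right angle, tangent length = √(|PO|² − r²) = √438.

√438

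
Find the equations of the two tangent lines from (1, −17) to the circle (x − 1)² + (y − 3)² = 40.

Let a tangent through (1, −17) have slope m. Its distance from (1, 3) must equal 2√10:
[m·(0) − (20)]² = 40(m² + 1)
m² − 9 = 0, so m = −3 or m = 3.
Through (1, −17) these give 3x + y = −14 and 3x − y = 20.

3x + y = −14 and 3x − y = 20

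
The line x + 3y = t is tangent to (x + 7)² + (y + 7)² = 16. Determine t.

For a tangent, require d(centre, line) = r = 4.
|1·(−7) + 3·(−7) − t| / √10 = 4
|t − (−28)| = 4√10.

t = −28 ± 4√10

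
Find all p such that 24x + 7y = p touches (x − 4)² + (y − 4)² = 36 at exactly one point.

The line touches the circle iff its distance from (4, 4) is 6:
|24·4 + 7·4 − p| / √625 = 6
|p − (124)| = 6·25, so p = 274 or p = −26.

p = −26 or p = 274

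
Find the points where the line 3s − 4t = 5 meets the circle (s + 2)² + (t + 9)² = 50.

Express t = (−5 + 3s)/4 and substitute into the circle:
25s² + 250s + 225 = 0  ⟹  s² + 10s + 9 = 0
s = −1 or s = −9, giving (−1, −2) and (−9, −8).

(−9, −8) and (−1, −2)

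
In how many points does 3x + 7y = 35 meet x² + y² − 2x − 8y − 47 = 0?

d² = (3·1 + 7·4 − (35))²/58 = 8/29; r² = 64.
Since d² < r², the line cuts the circle twice.

2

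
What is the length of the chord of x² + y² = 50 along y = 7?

2

Centre (0, 0), r² = 50. Perpendicular distance d from centre to line = |−7| / √1 = 7.
Half the chord is √(r² − d²) = √(1), so the full chord is 2.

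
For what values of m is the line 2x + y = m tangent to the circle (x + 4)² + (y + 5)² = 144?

For a tangent, require d(centre, line) = r = 12.
|2·(−4) + 1·(−5) − m| / √5 = 12
|m − (−13)| = 12√5.

m = −13 ± 12√5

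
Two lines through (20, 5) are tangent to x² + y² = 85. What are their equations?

6x − 7y = 85 and 2x + 9y = 85

A line y − (5) = m(x − (20)) is tangent when its distance from (0, 0) is √85:
[m·(−20) − (−5)]² = 85(m² + 1)
63m² − 40m − 12 = 0, so m = 6/7 or m = −2/9.
With m = 6/7: 6x − 7y = 85. With m = −2/9: 2x + 9y = 85.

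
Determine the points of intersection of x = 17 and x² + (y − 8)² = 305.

(17, 4) and (17, 12)

The line gives x = 17. Substituting into the circle:
y² − 16y + 48 = 0
y = 12 or y = 4, giving (17, 12) and (17, 4).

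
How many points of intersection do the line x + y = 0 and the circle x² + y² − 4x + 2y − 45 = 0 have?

2

d² = (1·2 + 1·(−1) − (0))²/2 = 1/2; r² = 50.
Since d² < r², the line cuts the circle twice.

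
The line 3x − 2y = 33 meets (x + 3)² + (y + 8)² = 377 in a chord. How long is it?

10√13

Centre (−3, −8), r² = 377. Perpendicular distance d from centre to line = |−26| / √13 = 26/√13.
Chord = 2√(r² − d²) = 2·√(325) = 10√13.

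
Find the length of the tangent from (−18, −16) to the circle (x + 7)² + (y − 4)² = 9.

16√2

Centre (−7, 4), r² = 9. |PO|² = (−11)² + (−20)² = 521.
By the tangent–radius right angle, tangent length = √(|PO|² − r²) = √512 = 16√2.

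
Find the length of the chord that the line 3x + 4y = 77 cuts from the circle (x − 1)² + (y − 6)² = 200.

20

The distance from (1, 6) to the line is 50/√25, and r² = 200.
Chord = 2√(r² − d²) = 2·√(100) = 20.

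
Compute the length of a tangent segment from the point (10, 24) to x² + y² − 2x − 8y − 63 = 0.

Centre (1, 4), r² = 80. |PO|² = (9)² + (20)² = 481.
The tangent meets the radius at right angles, so tangent² = |PO|² − r² = 481 − 80 = 401.

√401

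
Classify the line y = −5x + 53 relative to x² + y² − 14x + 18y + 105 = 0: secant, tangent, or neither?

neither

Substituting the line into the circle gives 26x² − 634x + 3868 = 0.
Discriminant = (−634)² − 4·26·(3868) = −316 < 0.
No real roots: the line does not meet the circle.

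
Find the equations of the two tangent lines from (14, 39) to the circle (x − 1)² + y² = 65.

8x − y = 73 and 7x − 4y = −58

A line y − (39) = m(x − (14)) is tangent when its distance from (1, 0) is √65:
(−13m − (−39))² = 65(m² + 1)
4m² − 39m + 56 = 0, so m = 8 or m = 7/4.
Through (14, 39) these give 8x − y = 73 and 7x − 4y = −58.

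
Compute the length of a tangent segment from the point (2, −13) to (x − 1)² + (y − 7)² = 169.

2√58

The centre is (1, 7) and r = 13. The square of the distance from P to the centre is 1 + 400 = 401.
Power of the point: PT² = |PO|² − r² = 232, so PT = 2√58.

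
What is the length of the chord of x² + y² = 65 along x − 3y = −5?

5√10

Centre (0, 0), r² = 65. Perpendicular distance d from centre to line = |5| / √10 = 5/√10.
Half the chord is √(r² − d²) = √(125/2), so the full chord is 5√10.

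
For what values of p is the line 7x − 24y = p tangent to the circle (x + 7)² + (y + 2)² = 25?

The line touches the circle iff its distance from (−7, −2) is 5:
|7·(−7) − 24·(−2) − p| / √625 = 5
|p − (−1)| = 5·25, so p = 124 or p = −126.

p = −126 or p = 124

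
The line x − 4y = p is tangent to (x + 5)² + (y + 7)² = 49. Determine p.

p = 23 ± 7√17

Tangency holds when the distance from the centre (−5, −7) to the line equals the radius 7:
|1·(−5) − 4·(−7) − p| / √17 = 7
|p − (23)| = 7√17.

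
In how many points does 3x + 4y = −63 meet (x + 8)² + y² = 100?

2

Centre (−8, 0), r² = 100. Distance² from centre to line = (39)²/25 = 1521/25.
Since d² < r², the line cuts the circle twice.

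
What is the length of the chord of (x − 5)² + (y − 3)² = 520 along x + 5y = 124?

4√26

The distance from (5, 3) to the line is 104/√26, and r² = 520.
Chord = 2√(r² − d²) = 2·√(104) = 4√26.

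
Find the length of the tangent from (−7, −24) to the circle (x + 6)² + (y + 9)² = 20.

√206

The centre is (−6, −9) and r = 2√5. The square of the distance from P to the centre is 1 + 225 = 226.
By the tangent–radius right angle, tangent length = √(|PO|² − r²) = √206.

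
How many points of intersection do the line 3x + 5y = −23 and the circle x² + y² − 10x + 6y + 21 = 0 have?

0

Substituting the line into the circle gives 34x² − 202x + 364 = 0.
Discriminant = (−202)² − 4·34·(364) = −8700 < 0.
No real roots: the line does not meet the circle.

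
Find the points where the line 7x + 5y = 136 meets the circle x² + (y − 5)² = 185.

(8, 16) and (13, 9)

Express y = (136 − 7x)/5 and substitute into the circle:
74x² − 1554x + 7696 = 0  ⟹  x² − 21x + 104 = 0
x = 13 or x = 8, giving (13, 9) and (8, 16).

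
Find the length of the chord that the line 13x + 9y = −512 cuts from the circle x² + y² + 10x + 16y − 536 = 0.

The distance from (−5, −8) to the line is 375/√250, and r² = 625.
Half the chord is √(r² − d²) = √(125/2), so the full chord is 5√10.

5√10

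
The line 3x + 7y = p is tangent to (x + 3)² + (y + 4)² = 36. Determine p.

p = −37 ± 6√58

For a tangent, require d(centre, line) = r = 6.
|3·(−3) + 7·(−4) − p| / √58 = 6
|p − (−37)| = 6√58.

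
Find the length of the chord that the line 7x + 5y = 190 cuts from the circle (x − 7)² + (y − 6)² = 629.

Express y = (190 − 7x)/5 and substitute into the circle:
74x² − 2590x + 11100 = 0  ⟹  x² − 35x + 150 = 0
x = 30 or x = 5, giving (30, −4) and (5, 31).
|(30, −4) − (5, 31)| = √((25)² + (−35)²) = 5√74.

5√74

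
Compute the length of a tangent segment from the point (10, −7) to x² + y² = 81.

The centre is (0, 0) and r = 9. The square of the distance from P to the centre is 100 + 49 = 149.
The tangent meets the radius at right angles, so tangent² = |PO|² − r² = 149 − 81 = 68.

2√17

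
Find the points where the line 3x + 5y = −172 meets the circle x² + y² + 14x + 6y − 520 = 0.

(−24, −20) and (−14, −26)

Substitute y = (−172 − 3x)/5:
34x² + 1292x + 11424 = 0  ⟹  x² + 38x + 336 = 0
x = −14 or x = −24, giving (−14, −26) and (−24, −20).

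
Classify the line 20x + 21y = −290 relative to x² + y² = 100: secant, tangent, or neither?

tangent

Centre (0, 0), r² = 100. Distance² from centre to line = (290)²/841 = 100.
Since d² = r², the line is tangent.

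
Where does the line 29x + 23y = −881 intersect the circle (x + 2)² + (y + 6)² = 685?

From the line, y = (−881 − 29x)/23. Substituting:
1370x² + 45210x + 191800 = 0  ⟹  x² + 33x + 140 = 0
x = −5 or x = −28, giving (−5, −32) and (−28, −3).

(−28, −3) and (−5, −32)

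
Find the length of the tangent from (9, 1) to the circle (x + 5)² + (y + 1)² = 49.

√151

The centre is (−5, −1) and r = 7. The square of the distance from P to the centre is 196 + 4 = 200.
The tangent meets the radius at right angles, so tangent² = |PO|² − r² = 200 − 49 = 151.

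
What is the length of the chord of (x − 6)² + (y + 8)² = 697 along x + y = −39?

5√2

The distance from (6, −8) to the line is 37/√2, and r² = 697.
Half the chord is √(r² − d²) = √(25/2), so the full chord is 5√2.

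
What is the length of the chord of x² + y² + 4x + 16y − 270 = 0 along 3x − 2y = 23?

From the line, y = (−23 + 3x)/2. Substituting:
13x² − 26x − 1287 = 0  ⟹  x² − 2x − 99 = 0
x = 11 or x = −9, giving (11, 5) and (−9, −25).
Chord length = distance between (11, 5) and (−9, −25) = √1300 = 10√13.

10√13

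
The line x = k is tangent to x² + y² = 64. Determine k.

k = −8 or k = 8

The line touches the circle iff its distance from (0, 0) is 8:
|1·0 + 0·0 − k| / √1 = 8
|k| = 8, so k = 8 or k = −8.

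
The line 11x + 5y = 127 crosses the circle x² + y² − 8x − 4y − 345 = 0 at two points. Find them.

From the line, y = (127 − 11x)/5. Substituting:
146x² − 2774x + 4964 = 0  ⟹  x² − 19x + 34 = 0
x = 17 or x = 2, giving (17, −12) and (2, 21).

(2, 21) and (17, −12)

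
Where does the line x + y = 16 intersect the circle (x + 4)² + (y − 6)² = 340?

(−8, 24) and (14, 2)

Express y = −x + 16 and substitute into the circle:
2x² − 12x − 224 = 0  ⟹  x² − 6x − 112 = 0
x = 14 or x = −8, giving (14, 2) and (−8, 24).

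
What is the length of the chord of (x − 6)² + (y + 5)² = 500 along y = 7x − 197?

The distance from (6, −5) to the line is 150/√50, and r² = 500.
Chord = 2√(r² − d²) = 2·√(50) = 10√2.

10√2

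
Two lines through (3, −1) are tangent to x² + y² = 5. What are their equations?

Let a tangent through (3, −1) have slope m. Its distance from (0, 0) must equal √5:
(−3m − (1))² = 5(m² + 1)
2m² + 3m − 2 = 0, so m = 1/2 or m = −2.
With m = 1/2: x − 2y = 5. With m = −2: 2x + y = 5.

x − 2y = 5 and 2x + y = 5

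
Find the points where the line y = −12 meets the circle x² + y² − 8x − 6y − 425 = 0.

Express y = −12 and substitute into the circle:
x² − 8x − 209 = 0
x = 19 or x = −11, giving (19, −12) and (−11, −12).

(−11, −12) and (19, −12)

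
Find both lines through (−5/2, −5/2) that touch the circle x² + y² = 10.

3x + y = −10 and x + 3y = −10

Let a tangent through (−5/2, −5/2) have slope m. Its distance from (0, 0) must equal √10:
[m·(5/2) − (5/2)]² = 10(m² + 1)
3m² + 10m + 3 = 0, so m = −3 or m = −1/3.
With m = −3: 3x + y = −10. With m = −1/3: x + 3y = −10.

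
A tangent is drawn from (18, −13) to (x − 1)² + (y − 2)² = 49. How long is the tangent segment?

The centre is (1, 2) and r = 7. The square of the distance from P to the centre is 289 + 225 = 514.
The tangent meets the radius at right angles, so tangent² = |PO|² − r² = 514 − 49 = 465.

√465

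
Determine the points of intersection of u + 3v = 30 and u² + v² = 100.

Substitute v = (30 − u)/3:
10u² − 60u = 0  ⟹  u² − 6u = 0
u = 6 or u = 0, giving (6, 8) and (0, 10).

(0, 10) and (6, 8)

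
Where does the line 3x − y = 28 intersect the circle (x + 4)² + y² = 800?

Substitute y = 3x − 28:
10x² − 160x = 0  ⟹  x² − 16x = 0
x = 16 or x = 0, giving (16, 20) and (0, −28).

(0, −28) and (16, 20)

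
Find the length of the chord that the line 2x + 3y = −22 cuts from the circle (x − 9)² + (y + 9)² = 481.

12√13

Centre (9, −9), r² = 481. Perpendicular distance d from centre to line = |13| / √13 = 13/√13.
Chord = 2√(r² − d²) = 2·√(468) = 12√13.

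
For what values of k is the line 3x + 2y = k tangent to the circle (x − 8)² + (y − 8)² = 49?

k = 40 ± 7√13

For a tangent, require d(centre, line) = r = 7.
|3·8 + 2·8 − k| / √13 = 7
|k − (40)| = 7√13.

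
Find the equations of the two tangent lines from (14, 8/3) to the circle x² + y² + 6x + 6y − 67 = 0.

Let a tangent through (14, 8/3) have slope m. Its distance from (−3, −3) must equal √85:
[m·(−17) − (−17/3)]² = 85(m² + 1)
54m² − 51m − 14 = 0, so m = −2/9 or m = 7/6.
With m = −2/9: 2x + 9y = 52. With m = 7/6: 7x − 6y = 82.

2x + 9y = 52 and 7x − 6y = 82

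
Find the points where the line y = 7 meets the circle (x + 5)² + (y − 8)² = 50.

(−12, 7) and (2, 7)

Substitute y = 7:
x² + 10x − 24 = 0
x = 2 or x = −12, giving (2, 7) and (−12, 7).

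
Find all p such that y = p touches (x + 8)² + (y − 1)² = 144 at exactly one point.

The line touches the circle iff its distance from (−8, 1) is 12:
|0·(−8) + 1·1 − p| / √1 = 12
|p − (1)| = 12, so p = 13 or p = −11.

p = −11 or p = 13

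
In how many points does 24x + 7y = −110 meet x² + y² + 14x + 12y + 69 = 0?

Centre (−7, −6), r² = 16. Distance² from centre to line = (−100)²/625 = 16.
Since d² = r², the line is tangent.

1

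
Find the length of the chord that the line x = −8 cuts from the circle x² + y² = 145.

18

Centre (0, 0), r² = 145. Perpendicular distance d from centre to line = |8| / √1 = 8.
Chord = 2√(r² − d²) = 2·√(81) = 18.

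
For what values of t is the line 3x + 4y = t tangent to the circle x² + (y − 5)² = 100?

t = −30 or t = 70

The line touches the circle iff its distance from (0, 5) is 10:
|3·0 + 4·5 − t| / √25 = 10
|t − (20)| = 10·5, so t = 70 or t = −30.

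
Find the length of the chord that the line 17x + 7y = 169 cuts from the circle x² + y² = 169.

Centre (0, 0), r² = 169. Perpendicular distance d from centre to line = |−169| / √338 = 169/√338.
Chord = 2√(r² − d²) = 2·√(169/2) = 13√2.

13√2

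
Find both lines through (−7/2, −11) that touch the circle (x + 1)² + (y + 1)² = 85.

A line y − (−11) = m(x − (−7/2)) is tangent when its distance from (−1, −1) is √85:
(5/2m − (10))² = 85(m² + 1)
63m² + 40m − 12 = 0, so m = −6/7 or m = 2/9.
Through (−7/2, −11) these give 6x + 7y = −98 and 2x − 9y = 92.

6x + 7y = −98 and 2x − 9y = 92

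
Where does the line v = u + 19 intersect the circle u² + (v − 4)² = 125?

(−10, 9) and (−5, 14)

Express v = u + 19 and substitute into the circle:
2u² + 30u + 100 = 0  ⟹  u² + 15u + 50 = 0
u = −5 or u = −10, giving (−5, 14) and (−10, 9).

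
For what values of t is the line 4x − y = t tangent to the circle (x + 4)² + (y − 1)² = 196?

For a tangent, require d(centre, line) = r = 14.
|4·(−4) − 1·1 − t| / √17 = 14
|t − (−17)| = 14√17.

t = −17 ± 14√17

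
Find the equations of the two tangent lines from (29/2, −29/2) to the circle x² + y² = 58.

Let a tangent through (29/2, −29/2) have slope m. Its distance from (0, 0) must equal √58:
[m·(−29/2) − (29/2)]² = 58(m² + 1)
21m² + 58m + 21 = 0, so m = −3/7 or m = −7/3.
With m = −3/7: 3x + 7y = −58. With m = −7/3: 7x + 3y = 58.

3x + 7y = −58 and 7x + 3y = 58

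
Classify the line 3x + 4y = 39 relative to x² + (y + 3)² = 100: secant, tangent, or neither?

Substituting the line into the circle gives 25x² − 306x + 1001 = 0.
Δ = 93636 − 100100 = −6464.
No real roots: the line does not meet the circle.

neither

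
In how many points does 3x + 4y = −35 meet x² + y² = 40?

d² = (3·0 + 4·0 − (−35))²/25 = 49; r² = 40.
Since d² > r², the line lies outside the circle.

0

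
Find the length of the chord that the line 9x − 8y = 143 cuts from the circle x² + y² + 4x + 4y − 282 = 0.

Substitute y = (−143 + 9x)/8:
145x² − 2030x − 2175 = 0  ⟹  x² − 14x − 15 = 0
x = 15 or x = −1, giving (15, −1) and (−1, −19).
|(15, −1) − (−1, −19)| = √((16)² + (18)²) = 2√145.

2√145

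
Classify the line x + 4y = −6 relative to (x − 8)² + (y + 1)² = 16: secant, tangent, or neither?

secant

Centre (8, −1), r² = 16. Distance² from centre to line = (10)²/17 = 100/17.
Since d² < r², the line cuts the circle twice.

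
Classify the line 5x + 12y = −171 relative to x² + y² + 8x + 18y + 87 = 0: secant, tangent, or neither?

Substituting the line into the circle gives 169x² + 1782x + 4833 = 0.
Δ = 3175524 − 3267108 = −91584.
No real roots: the line does not meet the circle.

neither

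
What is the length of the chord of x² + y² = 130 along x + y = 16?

Centre (0, 0), r² = 130. Perpendicular distance d from centre to line = |−16| / √2 = 16/√2.
Half the chord is √(r² − d²) = √(2), so the full chord is 2√2.

2√2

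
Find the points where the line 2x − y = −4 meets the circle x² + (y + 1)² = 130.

(−7, −10) and (3, 10)

From the line, y = 2x + 4. Substituting:
5x² + 20x − 105 = 0  ⟹  x² + 4x − 21 = 0
x = 3 or x = −7, giving (3, 10) and (−7, −10).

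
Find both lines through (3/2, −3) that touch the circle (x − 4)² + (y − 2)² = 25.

y = −3 and 4x + 3y = −3

A line y − (−3) = m(x − (3/2)) is tangent when its distance from (4, 2) is 5:
[m·(5/2) − (5)]² = 25(m² + 1)
3m² + 4m = 0, so m = 0 or m = −4/3.
Through (3/2, −3) these give y = −3 and 4x + 3y = −3.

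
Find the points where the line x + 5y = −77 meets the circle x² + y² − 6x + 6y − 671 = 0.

From the line, y = (−77 − x)/5. Substituting:
26x² − 26x − 13156 = 0  ⟹  x² − x − 506 = 0
x = 23 or x = −22, giving (23, −20) and (−22, −11).

(−22, −11) and (23, −20)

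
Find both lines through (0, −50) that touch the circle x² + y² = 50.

Let a tangent through (0, −50) have slope m. Its distance from (0, 0) must equal 5√2:
(0m − (50))² = 50(m² + 1)
m² − 49 = 0, so m = 7 or m = −7.
With m = 7: 7x − y = 50. With m = −7: 7x + y = −50.

7x − y = 50 and 7x + y = −50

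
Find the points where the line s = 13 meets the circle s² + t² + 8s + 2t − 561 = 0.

The line gives s = 13. Substituting into the circle:
t² + 2t − 288 = 0
t = 16 or t = −18, giving (13, 16) and (13, −18).

(13, −18) and (13, 16)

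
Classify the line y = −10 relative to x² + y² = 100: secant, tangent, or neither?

tangent

Substituting the line into the circle gives x² = 0.
Discriminant = (0)² − 4·1·(0) = 0.
A repeated root: the line is tangent.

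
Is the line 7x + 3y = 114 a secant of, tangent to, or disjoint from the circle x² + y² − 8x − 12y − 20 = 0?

disjoint

d² = (7·4 + 3·6 − (114))²/58 = 2312/29; r² = 72.
Since d² > r², the line lies outside the circle.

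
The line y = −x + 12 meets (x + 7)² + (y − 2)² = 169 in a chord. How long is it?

The distance from (−7, 2) to the line is 17/√2, and r² = 169.
Half the chord is √(r² − d²) = √(49/2), so the full chord is 7√2.

7√2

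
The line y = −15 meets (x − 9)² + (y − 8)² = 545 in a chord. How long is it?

Centre (9, 8), r² = 545. Perpendicular distance d from centre to line = |23| / √1 = 23.
Half the chord is √(r² − d²) = √(16), so the full chord is 8.

8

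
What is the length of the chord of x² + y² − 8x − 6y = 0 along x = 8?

Centre (4, 3), r² = 25. Perpendicular distance d from centre to line = |−4| / √1 = 4.
Half the chord is √(r² − d²) = √(9), so the full chord is 6.

6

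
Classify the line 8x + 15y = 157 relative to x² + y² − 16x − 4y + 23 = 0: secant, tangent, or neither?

Substituting the line into the circle gives 289x² − 5632x + 20404 = 0.
Discriminant = (−5632)² − 4·289·(20404) = 8132400 > 0.
Two real roots: the line is a secant.

secant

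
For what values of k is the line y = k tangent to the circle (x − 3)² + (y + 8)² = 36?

k = −14 or k = −2

For a tangent, require d(centre, line) = r = 6.
|0·3 + 1·(−8) − k| / √1 = 6
|k − (−8)| = 6, so k = −2 or k = −14.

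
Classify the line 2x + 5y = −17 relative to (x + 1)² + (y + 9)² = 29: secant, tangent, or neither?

neither

d² = (2·(−1) + 5·(−9) − (−17))²/29 = 900/29; r² = 29.
Since d² > r², the line lies outside the circle.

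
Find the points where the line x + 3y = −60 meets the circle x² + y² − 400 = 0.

Express y = (−60 − x)/3 and substitute into the circle:
10x² + 120x = 0  ⟹  x² + 12x = 0
x = 0 or x = −12, giving (0, −20) and (−12, −16).

(−12, −16) and (0, −20)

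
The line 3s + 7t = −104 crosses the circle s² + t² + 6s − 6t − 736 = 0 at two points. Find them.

Substitute t = (−104 − 3s)/7:
58s² + 1044s − 20880 = 0  ⟹  s² + 18s − 360 = 0
s = 12 or s = −30, giving (12, −20) and (−30, −2).

(−30, −2) and (12, −20)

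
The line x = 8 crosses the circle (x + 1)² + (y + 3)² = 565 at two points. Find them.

(8, −25) and (8, 19)

The line gives x = 8. Substituting into the circle:
y² + 6y − 475 = 0
y = 19 or y = −25, giving (8, 19) and (8, −25).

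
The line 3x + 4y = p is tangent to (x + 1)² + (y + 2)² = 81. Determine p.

For a tangent, require d(centre, line) = r = 9.
|3·(−1) + 4·(−2) − p| / √25 = 9
|p − (−11)| = 9·5, so p = 34 or p = −56.

p = −56 or p = 34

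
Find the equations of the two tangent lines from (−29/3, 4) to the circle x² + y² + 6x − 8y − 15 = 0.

Write the tangent as mx − y + (4 − m·(−29/3)) = 0 and set its distance from the centre to 2√10:
(20/3m − (0))² = 40(m² + 1)
m² − 9 = 0, so m = −3 or m = 3.
With m = −3: 3x + y = −25. With m = 3: 3x − y = −33.

3x + y = −25 and 3x − y = −33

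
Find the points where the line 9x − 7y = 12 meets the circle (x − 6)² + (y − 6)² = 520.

Substitute y = (−12 + 9x)/7:
130x² − 1560x − 20800 = 0  ⟹  x² − 12x − 160 = 0
x = 20 or x = −8, giving (20, 24) and (−8, −12).

(−8, −12) and (20, 24)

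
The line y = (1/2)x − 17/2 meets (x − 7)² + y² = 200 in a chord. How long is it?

Express y = (−17 + x)/2 and substitute into the circle:
5x² − 90x − 315 = 0  ⟹  x² − 18x − 63 = 0
x = 21 or x = −3, giving (21, 2) and (−3, −10).
Chord length = distance between (21, 2) and (−3, −10) = √720 = 12√5.

12√5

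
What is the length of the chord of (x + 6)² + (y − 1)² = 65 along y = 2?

16

Centre (−6, 1), r² = 65. Perpendicular distance d from centre to line = |−1| / √1 = 1.
Chord = 2√(r² − d²) = 2·√(64) = 16.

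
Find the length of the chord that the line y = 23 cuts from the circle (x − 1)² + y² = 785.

Centre (1, 0), r² = 785. Perpendicular distance d from centre to line = |−23| / √1 = 23.
Chord = 2√(r² − d²) = 2·√(256) = 32.

32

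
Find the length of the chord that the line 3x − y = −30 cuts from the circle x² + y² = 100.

2√10

Centre (0, 0), r² = 100. Perpendicular distance d from centre to line = |30| / √10 = 30/√10.
Half the chord is √(r² − d²) = √(10), so the full chord is 2√10.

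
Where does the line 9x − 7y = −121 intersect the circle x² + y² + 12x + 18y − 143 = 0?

Substitute y = (121 + 9x)/7:
130x² + 3900x + 22880 = 0  ⟹  x² + 30x + 176 = 0
x = −8 or x = −22, giving (−8, 7) and (−22, −11).

(−22, −11) and (−8, 7)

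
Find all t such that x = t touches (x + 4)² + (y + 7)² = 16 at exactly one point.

Tangency holds when the distance from the centre (−4, −7) to the line equals the radius 4:
|1·(−4) + 0·(−7) − t| / √1 = 4
|t − (−4)| = 4, so t = 0 or t = −8.

t = −8 or t = 0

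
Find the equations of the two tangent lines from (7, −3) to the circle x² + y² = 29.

Write the tangent as mx − y + (−3 − m·(7)) = 0 and set its distance from the centre to √29:
(−7m − (3))² = 29(m² + 1)
10m² + 21m − 10 = 0, so m = −5/2 or m = 2/5.
Through (7, −3) these give 5x + 2y = 29 and 2x − 5y = 29.

5x + 2y = 29 and 2x − 5y = 29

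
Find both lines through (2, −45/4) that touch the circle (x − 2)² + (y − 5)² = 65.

7x − 4y = 59 and 7x + 4y = −31

Let a tangent through (2, −45/4) have slope m. Its distance from (2, 5) must equal √65:
[m·(0) − (65/4)]² = 65(m² + 1)
16m² − 49 = 0, so m = 7/4 or m = −7/4.
Through (2, −45/4) these give 7x − 4y = 59 and 7x + 4y = −31.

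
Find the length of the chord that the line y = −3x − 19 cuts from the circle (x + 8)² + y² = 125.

7√10

Centre (−8, 0), r² = 125. Perpendicular distance d from centre to line = |−5| / √10 = 5/√10.
Half the chord is √(r² − d²) = √(245/2), so the full chord is 7√10.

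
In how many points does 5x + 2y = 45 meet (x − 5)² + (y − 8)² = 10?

d² = (5·5 + 2·8 − (45))²/29 = 16/29; r² = 10.
Since d² < r², the line cuts the circle twice.

2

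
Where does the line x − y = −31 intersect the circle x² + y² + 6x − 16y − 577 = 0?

From the line, y = x + 31. Substituting:
2x² + 52x − 112 = 0  ⟹  x² + 26x − 56 = 0
x = 2 or x = −28, giving (2, 33) and (−28, 3).

(−28, 3) and (2, 33)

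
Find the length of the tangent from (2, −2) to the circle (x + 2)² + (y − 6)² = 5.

5√3

The centre is (−2, 6) and r = √5. The square of the distance from P to the centre is 16 + 64 = 80.
By the tangent–radius right angle, tangent length = √(|PO|² − r²) = √75 = 5√3.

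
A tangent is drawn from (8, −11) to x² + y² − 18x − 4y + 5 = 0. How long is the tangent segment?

Centre (9, 2), r² = 80. |PO|² = (−1)² + (−13)² = 170.
By the tangent–radius right angle, tangent length = √(|PO|² − r²) = √90 = 3√10.

3√10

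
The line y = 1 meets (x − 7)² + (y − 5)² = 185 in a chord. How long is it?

26

Substitute y = 1:
x² − 14x − 120 = 0
x = 20 or x = −6, giving (20, 1) and (−6, 1).
|(20, 1) − (−6, 1)| = √((26)² + (0)²) = 26.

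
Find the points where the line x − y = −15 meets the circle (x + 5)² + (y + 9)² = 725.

(−31, −16) and (2, 17)

From the line, y = x + 15. Substituting:
2x² + 58x − 124 = 0  ⟹  x² + 29x − 62 = 0
x = 2 or x = −31, giving (2, 17) and (−31, −16).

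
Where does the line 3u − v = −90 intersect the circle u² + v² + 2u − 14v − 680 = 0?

Express v = 3u + 90 and substitute into the circle:
10u² + 500u + 6160 = 0  ⟹  u² + 50u + 616 = 0
u = −22 or u = −28, giving (−22, 24) and (−28, 6).

(−28, 6) and (−22, 24)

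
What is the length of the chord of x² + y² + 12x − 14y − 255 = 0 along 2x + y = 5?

16√5

From the line, y = −2x + 5. Substituting:
5x² + 20x − 300 = 0  ⟹  x² + 4x − 60 = 0
x = 6 or x = −10, giving (6, −7) and (−10, 25).
|(6, −7) − (−10, 25)| = √((16)² + (−32)²) = 16√5.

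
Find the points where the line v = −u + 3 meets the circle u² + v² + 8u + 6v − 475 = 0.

Express v = −u + 3 and substitute into the circle:
2u² − 4u − 448 = 0  ⟹  u² − 2u − 224 = 0
u = 16 or u = −14, giving (16, −13) and (−14, 17).

(−14, 17) and (16, −13)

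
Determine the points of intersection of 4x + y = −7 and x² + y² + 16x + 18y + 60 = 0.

(−1, −3) and (1, −11)

Express y = −4x − 7 and substitute into the circle:
17x² − 17 = 0  ⟹  x² − 1 = 0
x = 1 or x = −1, giving (1, −11) and (−1, −3).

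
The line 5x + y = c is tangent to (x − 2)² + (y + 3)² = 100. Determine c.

c = 7 ± 10√26

The line touches the circle iff its distance from (2, −3) is 10:
|5·2 + 1·(−3) − c| / √26 = 10
|c − (7)| = 10√26.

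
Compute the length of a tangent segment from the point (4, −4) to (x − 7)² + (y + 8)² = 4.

√21

With centre O = (7, −8), |OP|² = 25 and r² = 4.
The tangent meets the radius at right angles, so tangent² = |PO|² − r² = 25 − 4 = 21.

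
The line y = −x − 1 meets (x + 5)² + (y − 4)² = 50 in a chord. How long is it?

10√2

The distance from (−5, 4) to the line is 0/√2, and r² = 50.
Chord = 2√(r² − d²) = 2·√(50) = 10√2.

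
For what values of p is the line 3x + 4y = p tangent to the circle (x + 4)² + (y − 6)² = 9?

For a tangent, require d(centre, line) = r = 3.
|3·(−4) + 4·6 − p| / √25 = 3
|p − (12)| = 3·5, so p = 27 or p = −3.

p = −3 or p = 27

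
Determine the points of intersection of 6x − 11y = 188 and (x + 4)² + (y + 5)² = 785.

Substitute y = (−188 + 6x)/11:
157x² − 628x − 75360 = 0  ⟹  x² − 4x − 480 = 0
x = 24 or x = −20, giving (24, −4) and (−20, −28).

(−20, −28) and (24, −4)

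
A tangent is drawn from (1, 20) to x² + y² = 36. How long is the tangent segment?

Centre (0, 0), r² = 36. |PO|² = (1)² + (20)² = 401.
By the tangent–radius right angle, tangent length = √(|PO|² − r²) = √365.

√365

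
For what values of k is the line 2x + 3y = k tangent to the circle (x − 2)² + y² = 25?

k = 4 ± 5√13

Tangency holds when the distance from the centre (2, 0) to the line equals the radius 5:
|2·2 + 3·0 − k| / √13 = 5
|k − (4)| = 5√13.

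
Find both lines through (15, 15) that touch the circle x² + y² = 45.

A line y − (15) = m(x − (15)) is tangent when its distance from (0, 0) is 3√5:
[m·(−15) − (−15)]² = 45(m² + 1)
2m² − 5m + 2 = 0, so m = 2 or m = 1/2.
With m = 2: 2x − y = 15. With m = 1/2: x − 2y = −15.

2x − y = 15 and x − 2y = −15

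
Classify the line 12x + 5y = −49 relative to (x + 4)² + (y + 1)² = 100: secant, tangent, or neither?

secant

d² = (12·(−4) + 5·(−1) − (−49))²/169 = 16/169; r² = 100.
Since d² < r², the line cuts the circle twice.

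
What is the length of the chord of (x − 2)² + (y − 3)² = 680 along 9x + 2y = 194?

4√85

Express y = (194 − 9x)/2 and substitute into the circle:
85x² − 3400x + 32640 = 0  ⟹  x² − 40x + 384 = 0
x = 24 or x = 16, giving (24, −11) and (16, 25).
Chord length = distance between (24, −11) and (16, 25) = √1360 = 4√85.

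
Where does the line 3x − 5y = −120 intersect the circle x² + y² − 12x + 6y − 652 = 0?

(−10, 18) and (−5, 21)

From the line, y = (120 + 3x)/5. Substituting:
34x² + 510x + 1700 = 0  ⟹  x² + 15x + 50 = 0
x = −5 or x = −10, giving (−5, 21) and (−10, 18).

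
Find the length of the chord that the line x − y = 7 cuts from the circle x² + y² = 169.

17√2

From the line, y = x − 7. Substituting:
2x² − 14x − 120 = 0  ⟹  x² − 7x − 60 = 0
x = 12 or x = −5, giving (12, 5) and (−5, −12).
Chord length = distance between (12, 5) and (−5, −12) = √578 = 17√2.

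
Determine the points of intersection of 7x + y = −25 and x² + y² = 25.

(−4, 3) and (−3, −4)

Express y = −7x − 25 and substitute into the circle:
50x² + 350x + 600 = 0  ⟹  x² + 7x + 12 = 0
x = −3 or x = −4, giving (−3, −4) and (−4, 3).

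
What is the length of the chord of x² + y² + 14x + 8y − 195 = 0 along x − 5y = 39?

6√26

Centre (−7, −4), r² = 260. Perpendicular distance d from centre to line = |−26| / √26 = 26/√26.
Chord = 2√(r² − d²) = 2·√(234) = 6√26.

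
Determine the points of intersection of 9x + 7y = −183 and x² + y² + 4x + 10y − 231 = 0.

Express y = (−183 − 9x)/7 and substitute into the circle:
130x² + 2860x + 9360 = 0  ⟹  x² + 22x + 72 = 0
x = −4 or x = −18, giving (−4, −21) and (−18, −3).

(−18, −3) and (−4, −21)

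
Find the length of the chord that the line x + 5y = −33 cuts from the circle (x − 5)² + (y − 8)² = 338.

4√26

Centre (5, 8), r² = 338. Perpendicular distance d from centre to line = |78| / √26 = 78/√26.
Chord = 2√(r² − d²) = 2·√(104) = 4√26.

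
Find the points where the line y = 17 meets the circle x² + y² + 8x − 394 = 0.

Express y = 17 and substitute into the circle:
x² + 8x − 105 = 0
x = 7 or x = −15, giving (7, 17) and (−15, 17).

(−15, 17) and (7, 17)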